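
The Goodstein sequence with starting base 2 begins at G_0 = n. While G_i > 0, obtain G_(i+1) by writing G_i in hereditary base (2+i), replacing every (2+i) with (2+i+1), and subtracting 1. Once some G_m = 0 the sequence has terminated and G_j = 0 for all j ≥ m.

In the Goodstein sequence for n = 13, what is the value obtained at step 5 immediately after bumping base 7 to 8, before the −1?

step 0: 13 = 2^(2 + 1) + 2^2 + 1; sub 3 for 2: 3^(3 + 1) + 3^3 + 1; = 109; G_1 = 109−1 = 108
step 1: 108 = 3^(3 + 1) + 3^3; sub 4 for 3: 4^(4 + 1) + 4^4; = 1280; G_2 = 1280−1 = 1279
step 2: 1279 = 4^(4 + 1) + 3·4^3 + 3·4^2 + 3·4 + 3; sub 5 for 4: 5^(5 + 1) + 3·5^3 + 3·5^2 + 3·5 + 3; = 16093; G_3 = 16093−1 = 16092
step 3: 16092 = 5^(5 + 1) + 3·5^3 + 3·5^2 + 3·5 + 2; sub 6 for 5: 6^(6 + 1) + 3·6^3 + 3·6^2 + 3·6 + 2; = 280712; G_4 = 280712−1 = 280711
step 4: 280711 = 6^(6 + 1) + 3·6^3 + 3·6^2 + 3·6 + 1; sub 7 for 6: 7^(7 + 1) + 3·7^3 + 3·7^2 + 3·7 + 1; = 5765999; G_5 = 5765999−1 = 5765998
step 5: 5765998 = 7^(7 + 1) + 3·7^3 + 3·7^2 + 3·7; sub 8 for 7: 8^(8 + 1) + 3·8^3 + 3·8^2 + 3·8; = 134219480; G_6 = 134219480−1 = 134219479

134219480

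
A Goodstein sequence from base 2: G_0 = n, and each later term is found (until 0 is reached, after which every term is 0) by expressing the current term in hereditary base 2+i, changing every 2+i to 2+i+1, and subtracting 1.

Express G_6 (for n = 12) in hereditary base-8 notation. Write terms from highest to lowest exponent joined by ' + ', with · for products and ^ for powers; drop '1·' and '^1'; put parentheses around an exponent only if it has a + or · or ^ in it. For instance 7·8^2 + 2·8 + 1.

8^(8 + 1) + 2·8^2 + 8 + 3

base 2: 12 = 2^(2 + 1) + 2^2; at 3: 3^(3 + 1) + 3^3 = 108; next = 107
base 3: 107 = 3^(3 + 1) + 2·3^2 + 2·3 + 2; at 4: 4^(4 + 1) + 2·4^2 + 2·4 + 2 = 1066; next = 1065
base 4: 1065 = 4^(4 + 1) + 2·4^2 + 2·4 + 1; at 5: 5^(5 + 1) + 2·5^2 + 2·5 + 1 = 15686; next = 15685
base 5: 15685 = 5^(5 + 1) + 2·5^2 + 2·5; at 6: 6^(6 + 1) + 2·6^2 + 2·6 = 280020; next = 280019
base 6: 280019 = 6^(6 + 1) + 2·6^2 + 6 + 5; at 7: 7^(7 + 1) + 2·7^2 + 7 + 5 = 5764911; next = 5764910
base 7: 5764910 = 7^(7 + 1) + 2·7^2 + 7 + 4; at 8: 8^(8 + 1) + 2·8^2 + 8 + 4 = 134217868; next = 134217867
base 8: 134217867 = 8^(8 + 1) + 2·8^2 + 8 + 3; at 9: 9^(9 + 1) + 2·9^2 + 9 + 3 = 3486784575; next = 3486784574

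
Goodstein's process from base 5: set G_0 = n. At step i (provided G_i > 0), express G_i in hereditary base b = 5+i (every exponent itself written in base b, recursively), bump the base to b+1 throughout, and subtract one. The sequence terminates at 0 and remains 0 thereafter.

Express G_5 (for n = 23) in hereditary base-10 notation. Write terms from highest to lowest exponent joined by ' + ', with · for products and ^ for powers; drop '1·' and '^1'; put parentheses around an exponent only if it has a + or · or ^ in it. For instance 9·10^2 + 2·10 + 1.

base 5: 23 = 4·5 + 3; at 6: 4·6 + 3 = 27; next = 26
base 6: 26 = 4·6 + 2; at 7: 4·7 + 2 = 30; next = 29
base 7: 29 = 4·7 + 1; at 8: 4·8 + 1 = 33; next = 32
base 8: 32 = 4·8; at 9: 4·9 = 36; next = 35
base 9: 35 = 3·9 + 8; at 10: 3·10 + 8 = 38; next = 37
base 10: 37 = 3·10 + 7; at 11: 3·11 + 7 = 40; next = 39

3·10 + 7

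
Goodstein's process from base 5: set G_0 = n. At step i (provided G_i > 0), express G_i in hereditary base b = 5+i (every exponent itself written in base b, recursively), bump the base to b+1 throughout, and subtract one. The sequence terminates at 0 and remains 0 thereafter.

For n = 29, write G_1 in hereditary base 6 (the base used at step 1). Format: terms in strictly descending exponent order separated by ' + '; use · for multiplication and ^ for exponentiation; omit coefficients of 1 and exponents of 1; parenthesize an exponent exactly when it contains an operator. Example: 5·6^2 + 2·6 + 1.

G_0=29  [base 5] 5^2 + 4  →[5↦6]→  6^2 + 4 = 40  −1 ⇒ G_1=39
G_1=39  [base 6] 6^2 + 3  →[6↦7]→  7^2 + 3 = 52  −1 ⇒ G_2=51

6^2 + 3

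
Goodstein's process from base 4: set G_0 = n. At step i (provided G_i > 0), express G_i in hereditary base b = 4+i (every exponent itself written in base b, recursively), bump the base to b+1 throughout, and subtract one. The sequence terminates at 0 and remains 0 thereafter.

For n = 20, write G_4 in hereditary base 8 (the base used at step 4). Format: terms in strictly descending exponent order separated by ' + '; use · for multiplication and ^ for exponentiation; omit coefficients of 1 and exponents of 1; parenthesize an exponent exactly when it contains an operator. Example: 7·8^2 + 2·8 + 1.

8^2 + 1

20 —HB4→ 4^2 + 4 —bump→ 5^2 + 5 = 30 —(−1)→ 29
29 —HB5→ 5^2 + 4 —bump→ 6^2 + 4 = 40 —(−1)→ 39
39 —HB6→ 6^2 + 3 —bump→ 7^2 + 3 = 52 —(−1)→ 51
51 —HB7→ 7^2 + 2 —bump→ 8^2 + 2 = 66 —(−1)→ 65
65 —HB8→ 8^2 + 1 —bump→ 9^2 + 1 = 82 —(−1)→ 81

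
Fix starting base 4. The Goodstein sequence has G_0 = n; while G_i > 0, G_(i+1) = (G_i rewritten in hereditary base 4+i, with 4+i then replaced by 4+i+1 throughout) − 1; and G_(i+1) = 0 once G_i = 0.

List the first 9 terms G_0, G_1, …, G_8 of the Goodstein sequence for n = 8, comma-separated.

G_0 = 8. HB_4(8) = 2·4. Bump = 10. G_1 = 9.
G_1 = 9. HB_5(9) = 5 + 4. Bump = 10. G_2 = 9.
G_2 = 9. HB_6(9) = 6 + 3. Bump = 10. G_3 = 9.
G_3 = 9. HB_7(9) = 7 + 2. Bump = 10. G_4 = 9.
G_4 = 9. HB_8(9) = 8 + 1. Bump = 10. G_5 = 9.
G_5 = 9. HB_9(9) = 9. Bump = 10. G_6 = 9.
G_6 = 9. HB_10(9) = 9. Bump = 9. G_7 = 8.
G_7 = 8. HB_11(8) = 8. Bump = 8. G_8 = 7.

8, 9, 9, 9, 9, 9, 9, 8, 7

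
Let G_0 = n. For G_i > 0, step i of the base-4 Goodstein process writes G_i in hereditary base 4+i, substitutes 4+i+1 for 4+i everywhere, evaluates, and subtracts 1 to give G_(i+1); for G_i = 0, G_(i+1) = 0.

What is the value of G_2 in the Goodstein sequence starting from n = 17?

35

G_0 = 17. HB_4(17) = 4^2 + 1. Bump = 26. G_1 = 25.
G_1 = 25. HB_5(25) = 5^2. Bump = 36. G_2 = 35.
G_2 = 35. HB_6(35) = 5·6 + 5. Bump = 40. G_3 = 39.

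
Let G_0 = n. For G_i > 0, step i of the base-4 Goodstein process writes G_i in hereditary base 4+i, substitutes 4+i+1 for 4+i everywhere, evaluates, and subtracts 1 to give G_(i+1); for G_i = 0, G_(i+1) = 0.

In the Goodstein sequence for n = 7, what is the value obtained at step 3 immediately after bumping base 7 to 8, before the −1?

8

G_0 = 7. HB_4(7) = 4 + 3. Bump = 8. G_1 = 7.
G_1 = 7. HB_5(7) = 5 + 2. Bump = 8. G_2 = 7.
G_2 = 7. HB_6(7) = 6 + 1. Bump = 8. G_3 = 7.
G_3 = 7. HB_7(7) = 7. Bump = 8. G_4 = 7.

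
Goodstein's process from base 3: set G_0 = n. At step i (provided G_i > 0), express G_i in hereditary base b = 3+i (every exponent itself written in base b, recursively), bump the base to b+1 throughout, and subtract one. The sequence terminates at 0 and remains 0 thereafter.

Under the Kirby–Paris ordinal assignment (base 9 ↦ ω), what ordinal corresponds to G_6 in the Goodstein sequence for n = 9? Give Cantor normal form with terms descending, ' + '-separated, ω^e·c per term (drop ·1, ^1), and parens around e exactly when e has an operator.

ω·2 + 6

[0] 9 ≡ 3^2 (base 3). Lift 4: 16. −1: 15.
[1] 15 ≡ 3·4 + 3 (base 4). Lift 5: 18. −1: 17.
[2] 17 ≡ 3·5 + 2 (base 5). Lift 6: 20. −1: 19.
[3] 19 ≡ 3·6 + 1 (base 6). Lift 7: 22. −1: 21.
[4] 21 ≡ 3·7 (base 7). Lift 8: 24. −1: 23.
[5] 23 ≡ 2·8 + 7 (base 8). Lift 9: 25. −1: 24.
[6] 24 ≡ 2·9 + 6 (base 9). Lift 10: 26. −1: 25.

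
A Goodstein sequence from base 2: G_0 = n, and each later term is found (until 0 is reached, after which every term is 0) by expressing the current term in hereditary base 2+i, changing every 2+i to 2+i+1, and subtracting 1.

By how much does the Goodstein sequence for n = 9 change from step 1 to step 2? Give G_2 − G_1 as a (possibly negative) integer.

942

9 —HB2→ 2^(2 + 1) + 1 —bump→ 3^(3 + 1) + 1 = 82 —(−1)→ 81
81 —HB3→ 3^(3 + 1) —bump→ 4^(4 + 1) = 1024 —(−1)→ 1023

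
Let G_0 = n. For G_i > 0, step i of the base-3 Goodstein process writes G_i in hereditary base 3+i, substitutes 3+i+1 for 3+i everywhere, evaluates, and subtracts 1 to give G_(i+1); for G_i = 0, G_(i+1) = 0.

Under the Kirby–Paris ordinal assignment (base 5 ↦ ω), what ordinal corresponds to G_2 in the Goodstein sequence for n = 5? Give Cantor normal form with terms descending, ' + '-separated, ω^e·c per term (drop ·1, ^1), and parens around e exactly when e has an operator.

(0) 5|_3 = 3 + 2 ↦ 4 + 2|_4 = 6 ⇒ 5
(1) 5|_4 = 4 + 1 ↦ 5 + 1|_5 = 6 ⇒ 5
(2) 5|_5 = 5 ↦ 6|_6 = 6 ⇒ 5

ω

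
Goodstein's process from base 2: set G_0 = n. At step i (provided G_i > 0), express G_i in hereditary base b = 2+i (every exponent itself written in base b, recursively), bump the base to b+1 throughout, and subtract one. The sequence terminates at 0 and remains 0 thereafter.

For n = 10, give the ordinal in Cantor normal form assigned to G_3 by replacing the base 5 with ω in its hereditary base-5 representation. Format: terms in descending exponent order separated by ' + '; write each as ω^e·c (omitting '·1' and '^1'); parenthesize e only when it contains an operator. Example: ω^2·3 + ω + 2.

ω^(ω + 1)

10 —HB2→ 2^(2 + 1) + 2 —bump→ 3^(3 + 1) + 3 = 84 —(−1)→ 83
83 —HB3→ 3^(3 + 1) + 2 —bump→ 4^(4 + 1) + 2 = 1026 —(−1)→ 1025
1025 —HB4→ 4^(4 + 1) + 1 —bump→ 5^(5 + 1) + 1 = 15626 —(−1)→ 15625
15625 —HB5→ 5^(5 + 1) —bump→ 6^(6 + 1) = 279936 —(−1)→ 279935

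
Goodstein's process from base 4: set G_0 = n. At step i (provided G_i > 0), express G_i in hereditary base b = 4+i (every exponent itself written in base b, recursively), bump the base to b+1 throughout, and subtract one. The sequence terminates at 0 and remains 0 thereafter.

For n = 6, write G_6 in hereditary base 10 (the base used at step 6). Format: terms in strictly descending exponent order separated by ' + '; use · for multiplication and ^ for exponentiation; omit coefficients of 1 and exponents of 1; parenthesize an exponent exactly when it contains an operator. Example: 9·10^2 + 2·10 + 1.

base 4: 6 = 4 + 2; at 5: 5 + 2 = 7; next = 6
base 5: 6 = 5 + 1; at 6: 6 + 1 = 7; next = 6
base 6: 6 = 6; at 7: 7 = 7; next = 6
base 7: 6 = 6; at 8: 6 = 6; next = 5
base 8: 5 = 5; at 9: 5 = 5; next = 4
base 9: 4 = 4; at 10: 4 = 4; next = 3
base 10: 3 = 3; at 11: 3 = 3; next = 2

3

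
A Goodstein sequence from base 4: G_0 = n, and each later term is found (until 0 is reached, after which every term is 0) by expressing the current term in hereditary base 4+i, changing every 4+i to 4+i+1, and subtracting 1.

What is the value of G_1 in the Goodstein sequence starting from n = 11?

12

(0) 11|_4 = 2·4 + 3 ↦ 2·5 + 3|_5 = 13 ⇒ 12
(1) 12|_5 = 2·5 + 2 ↦ 2·6 + 2|_6 = 14 ⇒ 13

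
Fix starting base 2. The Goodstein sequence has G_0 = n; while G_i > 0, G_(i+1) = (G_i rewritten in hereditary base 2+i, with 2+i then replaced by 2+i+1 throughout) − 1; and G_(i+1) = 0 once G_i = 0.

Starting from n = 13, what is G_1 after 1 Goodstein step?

G_0 = 13. HB_2(13) = 2^(2 + 1) + 2^2 + 1. Bump = 109. G_1 = 108.
G_1 = 108. HB_3(108) = 3^(3 + 1) + 3^3. Bump = 1280. G_2 = 1279.

108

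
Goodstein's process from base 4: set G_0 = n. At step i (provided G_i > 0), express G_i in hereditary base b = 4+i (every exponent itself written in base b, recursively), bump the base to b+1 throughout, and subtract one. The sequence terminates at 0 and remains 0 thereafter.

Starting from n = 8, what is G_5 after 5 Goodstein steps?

base 4: 8 = 2·4; at 5: 2·5 = 10; next = 9
base 5: 9 = 5 + 4; at 6: 6 + 4 = 10; next = 9
base 6: 9 = 6 + 3; at 7: 7 + 3 = 10; next = 9
base 7: 9 = 7 + 2; at 8: 8 + 2 = 10; next = 9
base 8: 9 = 8 + 1; at 9: 9 + 1 = 10; next = 9
base 9: 9 = 9; at 10: 10 = 10; next = 9

9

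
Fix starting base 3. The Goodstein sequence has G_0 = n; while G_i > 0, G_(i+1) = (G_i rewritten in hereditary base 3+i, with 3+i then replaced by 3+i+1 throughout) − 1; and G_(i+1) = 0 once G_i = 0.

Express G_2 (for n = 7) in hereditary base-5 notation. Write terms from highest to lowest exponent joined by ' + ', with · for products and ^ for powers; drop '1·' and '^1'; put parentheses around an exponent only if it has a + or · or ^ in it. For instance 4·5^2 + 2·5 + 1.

7 —HB3→ 2·3 + 1 —bump→ 2·4 + 1 = 9 —(−1)→ 8
8 —HB4→ 2·4 —bump→ 2·5 = 10 —(−1)→ 9
9 —HB5→ 5 + 4 —bump→ 6 + 4 = 10 —(−1)→ 9

5 + 4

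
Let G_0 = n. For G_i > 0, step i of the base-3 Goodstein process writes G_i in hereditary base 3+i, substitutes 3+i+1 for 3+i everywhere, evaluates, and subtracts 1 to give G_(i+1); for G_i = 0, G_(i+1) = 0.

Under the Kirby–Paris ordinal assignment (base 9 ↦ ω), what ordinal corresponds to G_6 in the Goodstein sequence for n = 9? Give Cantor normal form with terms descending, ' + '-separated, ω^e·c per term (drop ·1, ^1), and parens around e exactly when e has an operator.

ω·2 + 6

i=0: 9 = 3^2 (b=3); 3→4: 4^2 = 16; 16−1 = 15
i=1: 15 = 3·4 + 3 (b=4); 4→5: 3·5 + 3 = 18; 18−1 = 17
i=2: 17 = 3·5 + 2 (b=5); 5→6: 3·6 + 2 = 20; 20−1 = 19
i=3: 19 = 3·6 + 1 (b=6); 6→7: 3·7 + 1 = 22; 22−1 = 21
i=4: 21 = 3·7 (b=7); 7→8: 3·8 = 24; 24−1 = 23
i=5: 23 = 2·8 + 7 (b=8); 8→9: 2·9 + 7 = 25; 25−1 = 24
i=6: 24 = 2·9 + 6 (b=9); 9→10: 2·10 + 6 = 26; 26−1 = 25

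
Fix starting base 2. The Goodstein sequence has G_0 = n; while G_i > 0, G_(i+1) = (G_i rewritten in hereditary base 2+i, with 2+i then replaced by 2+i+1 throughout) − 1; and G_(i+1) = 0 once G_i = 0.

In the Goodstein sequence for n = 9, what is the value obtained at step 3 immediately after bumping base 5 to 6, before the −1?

140744

G_0 = 9. HB_2(9) = 2^(2 + 1) + 1. Bump = 82. G_1 = 81.
G_1 = 81. HB_3(81) = 3^(3 + 1). Bump = 1024. G_2 = 1023.
G_2 = 1023. HB_4(1023) = 3·4^4 + 3·4^3 + 3·4^2 + 3·4 + 3. Bump = 9843. G_3 = 9842.
G_3 = 9842. HB_5(9842) = 3·5^5 + 3·5^3 + 3·5^2 + 3·5 + 2. Bump = 140744. G_4 = 140743.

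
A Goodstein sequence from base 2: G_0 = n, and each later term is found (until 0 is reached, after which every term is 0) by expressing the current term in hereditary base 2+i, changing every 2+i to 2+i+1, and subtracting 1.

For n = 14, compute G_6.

i=0: 14 = 2^(2 + 1) + 2^2 + 2 (b=2); 2→3: 3^(3 + 1) + 3^3 + 3 = 111; 111−1 = 110
i=1: 110 = 3^(3 + 1) + 3^3 + 2 (b=3); 3→4: 4^(4 + 1) + 4^4 + 2 = 1282; 1282−1 = 1281
i=2: 1281 = 4^(4 + 1) + 4^4 + 1 (b=4); 4→5: 5^(5 + 1) + 5^5 + 1 = 18751; 18751−1 = 18750
i=3: 18750 = 5^(5 + 1) + 5^5 (b=5); 5→6: 6^(6 + 1) + 6^6 = 326592; 326592−1 = 326591
i=4: 326591 = 6^(6 + 1) + 5·6^5 + 5·6^4 + 5·6^3 + 5·6^2 + 5·6 + 5 (b=6); 6→7: 7^(7 + 1) + 5·7^5 + 5·7^4 + 5·7^3 + 5·7^2 + 5·7 + 5 = 5862841; 5862841−1 = 5862840
i=5: 5862840 = 7^(7 + 1) + 5·7^5 + 5·7^4 + 5·7^3 + 5·7^2 + 5·7 + 4 (b=7); 7→8: 8^(8 + 1) + 5·8^5 + 5·8^4 + 5·8^3 + 5·8^2 + 5·8 + 4 = 134404972; 134404972−1 = 134404971
i=6: 134404971 = 8^(8 + 1) + 5·8^5 + 5·8^4 + 5·8^3 + 5·8^2 + 5·8 + 3 (b=8); 8→9: 9^(9 + 1) + 5·9^5 + 5·9^4 + 5·9^3 + 5·9^2 + 5·9 + 3 = 3487116549; 3487116549−1 = 3487116548

134404971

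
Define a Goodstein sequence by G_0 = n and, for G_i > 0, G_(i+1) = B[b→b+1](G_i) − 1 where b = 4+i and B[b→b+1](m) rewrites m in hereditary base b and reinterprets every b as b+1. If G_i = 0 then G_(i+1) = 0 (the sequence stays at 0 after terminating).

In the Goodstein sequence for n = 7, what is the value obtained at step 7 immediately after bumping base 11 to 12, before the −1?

7 —HB4→ 4 + 3 —bump→ 5 + 3 = 8 —(−1)→ 7
7 —HB5→ 5 + 2 —bump→ 6 + 2 = 8 —(−1)→ 7
7 —HB6→ 6 + 1 —bump→ 7 + 1 = 8 —(−1)→ 7
7 —HB7→ 7 —bump→ 8 = 8 —(−1)→ 7
7 —HB8→ 7 —bump→ 7 = 7 —(−1)→ 6
6 —HB9→ 6 —bump→ 6 = 6 —(−1)→ 5
5 —HB10→ 5 —bump→ 5 = 5 —(−1)→ 4
4 —HB11→ 4 —bump→ 4 = 4 —(−1)→ 3

4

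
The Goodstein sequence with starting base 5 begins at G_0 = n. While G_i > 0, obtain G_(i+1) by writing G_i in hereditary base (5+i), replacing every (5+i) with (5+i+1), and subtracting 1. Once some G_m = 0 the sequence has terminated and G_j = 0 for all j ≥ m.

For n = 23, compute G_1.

26

G_0 = 23. HB_5(23) = 4·5 + 3. Bump = 27. G_1 = 26.
G_1 = 26. HB_6(26) = 4·6 + 2. Bump = 30. G_2 = 29.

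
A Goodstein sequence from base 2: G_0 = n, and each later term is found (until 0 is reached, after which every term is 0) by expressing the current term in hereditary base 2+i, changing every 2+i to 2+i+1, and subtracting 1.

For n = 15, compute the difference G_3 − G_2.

17469

(0) 15|_2 = 2^(2 + 1) + 2^2 + 2 + 1 ↦ 3^(3 + 1) + 3^3 + 3 + 1|_3 = 112 ⇒ 111
(1) 111|_3 = 3^(3 + 1) + 3^3 + 3 ↦ 4^(4 + 1) + 4^4 + 4|_4 = 1284 ⇒ 1283
(2) 1283|_4 = 4^(4 + 1) + 4^4 + 3 ↦ 5^(5 + 1) + 5^5 + 3|_5 = 18753 ⇒ 18752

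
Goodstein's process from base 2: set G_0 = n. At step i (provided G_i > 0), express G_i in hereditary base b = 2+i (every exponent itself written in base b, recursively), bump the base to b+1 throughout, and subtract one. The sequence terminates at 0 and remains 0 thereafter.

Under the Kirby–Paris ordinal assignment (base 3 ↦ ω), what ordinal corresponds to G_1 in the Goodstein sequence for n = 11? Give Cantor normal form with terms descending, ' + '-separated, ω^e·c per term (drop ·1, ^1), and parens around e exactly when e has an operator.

base 2: 11 = 2^(2 + 1) + 2 + 1; at 3: 3^(3 + 1) + 3 + 1 = 85; next = 84
base 3: 84 = 3^(3 + 1) + 3; at 4: 4^(4 + 1) + 4 = 1028; next = 1027

ω^(ω + 1) + ω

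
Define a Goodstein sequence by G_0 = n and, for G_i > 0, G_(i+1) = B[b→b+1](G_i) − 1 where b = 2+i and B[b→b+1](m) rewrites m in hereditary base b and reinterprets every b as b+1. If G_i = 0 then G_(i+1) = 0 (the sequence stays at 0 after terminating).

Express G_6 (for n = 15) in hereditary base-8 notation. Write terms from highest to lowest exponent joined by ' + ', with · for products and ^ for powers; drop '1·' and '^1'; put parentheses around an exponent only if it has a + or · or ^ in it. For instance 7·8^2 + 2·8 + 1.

8^(8 + 1) + 7·8^7 + 7·8^6 + 7·8^5 + 7·8^4 + 7·8^3 + 7·8^2 + 7·8 + 7

G_0 = 15. HB_2(15) = 2^(2 + 1) + 2^2 + 2 + 1. Bump = 112. G_1 = 111.
G_1 = 111. HB_3(111) = 3^(3 + 1) + 3^3 + 3. Bump = 1284. G_2 = 1283.
G_2 = 1283. HB_4(1283) = 4^(4 + 1) + 4^4 + 3. Bump = 18753. G_3 = 18752.
G_3 = 18752. HB_5(18752) = 5^(5 + 1) + 5^5 + 2. Bump = 326594. G_4 = 326593.
G_4 = 326593. HB_6(326593) = 6^(6 + 1) + 6^6 + 1. Bump = 6588345. G_5 = 6588344.
G_5 = 6588344. HB_7(6588344) = 7^(7 + 1) + 7^7. Bump = 150994944. G_6 = 150994943.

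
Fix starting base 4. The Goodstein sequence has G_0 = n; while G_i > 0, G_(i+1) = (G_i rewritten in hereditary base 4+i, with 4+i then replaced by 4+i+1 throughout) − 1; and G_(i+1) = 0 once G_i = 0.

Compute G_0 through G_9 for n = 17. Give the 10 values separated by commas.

G_0=17  [base 4] 4^2 + 1  →[4↦5]→  5^2 + 1 = 26  −1 ⇒ G_1=25
G_1=25  [base 5] 5^2  →[5↦6]→  6^2 = 36  −1 ⇒ G_2=35
G_2=35  [base 6] 5·6 + 5  →[6↦7]→  5·7 + 5 = 40  −1 ⇒ G_3=39
G_3=39  [base 7] 5·7 + 4  →[7↦8]→  5·8 + 4 = 44  −1 ⇒ G_4=43
G_4=43  [base 8] 5·8 + 3  →[8↦9]→  5·9 + 3 = 48  −1 ⇒ G_5=47
G_5=47  [base 9] 5·9 + 2  →[9↦10]→  5·10 + 2 = 52  −1 ⇒ G_6=51
G_6=51  [base 10] 5·10 + 1  →[10↦11]→  5·11 + 1 = 56  −1 ⇒ G_7=55
G_7=55  [base 11] 5·11  →[11↦12]→  5·12 = 60  −1 ⇒ G_8=59
G_8=59  [base 12] 4·12 + 11  →[12↦13]→  4·13 + 11 = 63  −1 ⇒ G_9=62

17, 25, 35, 39, 43, 47, 51, 55, 59, 62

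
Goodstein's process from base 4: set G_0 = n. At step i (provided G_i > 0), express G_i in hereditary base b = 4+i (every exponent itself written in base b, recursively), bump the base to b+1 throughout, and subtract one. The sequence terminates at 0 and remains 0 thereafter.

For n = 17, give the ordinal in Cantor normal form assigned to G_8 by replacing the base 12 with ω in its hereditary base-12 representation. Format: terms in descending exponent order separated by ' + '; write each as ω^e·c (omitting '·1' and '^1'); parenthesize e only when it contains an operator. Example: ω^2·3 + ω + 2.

base 4: 17 = 4^2 + 1; at 5: 5^2 + 1 = 26; next = 25
base 5: 25 = 5^2; at 6: 6^2 = 36; next = 35
base 6: 35 = 5·6 + 5; at 7: 5·7 + 5 = 40; next = 39
base 7: 39 = 5·7 + 4; at 8: 5·8 + 4 = 44; next = 43
base 8: 43 = 5·8 + 3; at 9: 5·9 + 3 = 48; next = 47
base 9: 47 = 5·9 + 2; at 10: 5·10 + 2 = 52; next = 51
base 10: 51 = 5·10 + 1; at 11: 5·11 + 1 = 56; next = 55
base 11: 55 = 5·11; at 12: 5·12 = 60; next = 59
base 12: 59 = 4·12 + 11; at 13: 4·13 + 11 = 63; next = 62

ω·4 + 11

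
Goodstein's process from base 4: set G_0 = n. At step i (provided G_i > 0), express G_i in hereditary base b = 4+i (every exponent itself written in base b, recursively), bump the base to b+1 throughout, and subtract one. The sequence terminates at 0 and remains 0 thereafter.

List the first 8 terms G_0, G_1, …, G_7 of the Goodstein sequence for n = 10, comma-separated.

10 —HB4→ 2·4 + 2 —bump→ 2·5 + 2 = 12 —(−1)→ 11
11 —HB5→ 2·5 + 1 —bump→ 2·6 + 1 = 13 —(−1)→ 12
12 —HB6→ 2·6 —bump→ 2·7 = 14 —(−1)→ 13
13 —HB7→ 7 + 6 —bump→ 8 + 6 = 14 —(−1)→ 13
13 —HB8→ 8 + 5 —bump→ 9 + 5 = 14 —(−1)→ 13
13 —HB9→ 9 + 4 —bump→ 10 + 4 = 14 —(−1)→ 13
13 —HB10→ 10 + 3 —bump→ 11 + 3 = 14 —(−1)→ 13

10, 11, 12, 13, 13, 13, 13, 13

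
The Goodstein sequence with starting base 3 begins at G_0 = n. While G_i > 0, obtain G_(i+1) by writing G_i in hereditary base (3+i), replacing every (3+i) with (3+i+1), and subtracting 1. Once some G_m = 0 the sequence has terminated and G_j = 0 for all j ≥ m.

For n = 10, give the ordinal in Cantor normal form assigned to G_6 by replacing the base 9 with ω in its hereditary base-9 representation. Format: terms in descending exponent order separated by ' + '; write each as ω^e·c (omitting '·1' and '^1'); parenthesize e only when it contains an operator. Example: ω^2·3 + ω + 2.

G_0=10  [base 3] 3^2 + 1  →[3↦4]→  4^2 + 1 = 17  −1 ⇒ G_1=16
G_1=16  [base 4] 4^2  →[4↦5]→  5^2 = 25  −1 ⇒ G_2=24
G_2=24  [base 5] 4·5 + 4  →[5↦6]→  4·6 + 4 = 28  −1 ⇒ G_3=27
G_3=27  [base 6] 4·6 + 3  →[6↦7]→  4·7 + 3 = 31  −1 ⇒ G_4=30
G_4=30  [base 7] 4·7 + 2  →[7↦8]→  4·8 + 2 = 34  −1 ⇒ G_5=33
G_5=33  [base 8] 4·8 + 1  →[8↦9]→  4·9 + 1 = 37  −1 ⇒ G_6=36
G_6=36  [base 9] 4·9  →[9↦10]→  4·10 = 40  −1 ⇒ G_7=39

ω·4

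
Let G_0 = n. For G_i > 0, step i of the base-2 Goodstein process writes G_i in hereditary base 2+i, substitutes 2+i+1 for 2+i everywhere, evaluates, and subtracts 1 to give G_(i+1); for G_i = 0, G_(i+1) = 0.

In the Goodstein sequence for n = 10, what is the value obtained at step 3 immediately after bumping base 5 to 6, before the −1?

279936

i=0: 10 = 2^(2 + 1) + 2 (b=2); 2→3: 3^(3 + 1) + 3 = 84; 84−1 = 83
i=1: 83 = 3^(3 + 1) + 2 (b=3); 3→4: 4^(4 + 1) + 2 = 1026; 1026−1 = 1025
i=2: 1025 = 4^(4 + 1) + 1 (b=4); 4→5: 5^(5 + 1) + 1 = 15626; 15626−1 = 15625
i=3: 15625 = 5^(5 + 1) (b=5); 5→6: 6^(6 + 1) = 279936; 279936−1 = 279935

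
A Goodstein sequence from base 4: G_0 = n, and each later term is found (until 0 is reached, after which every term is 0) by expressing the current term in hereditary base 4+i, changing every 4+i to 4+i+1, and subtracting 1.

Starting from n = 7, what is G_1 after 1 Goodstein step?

G_0 = 7. HB_4(7) = 4 + 3. Bump = 8. G_1 = 7.
G_1 = 7. HB_5(7) = 5 + 2. Bump = 8. G_2 = 7.

7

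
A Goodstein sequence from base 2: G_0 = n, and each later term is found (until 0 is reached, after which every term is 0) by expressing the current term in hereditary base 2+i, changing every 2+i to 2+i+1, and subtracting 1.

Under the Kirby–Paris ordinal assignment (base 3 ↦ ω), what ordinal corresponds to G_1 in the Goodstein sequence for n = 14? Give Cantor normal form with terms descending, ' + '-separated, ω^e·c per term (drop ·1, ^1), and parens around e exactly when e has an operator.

step 0: 14 = 2^(2 + 1) + 2^2 + 2; sub 3 for 2: 3^(3 + 1) + 3^3 + 3; = 111; G_1 = 111−1 = 110
step 1: 110 = 3^(3 + 1) + 3^3 + 2; sub 4 for 3: 4^(4 + 1) + 4^4 + 2; = 1282; G_2 = 1282−1 = 1281

ω^(ω + 1) + ω^ω + 2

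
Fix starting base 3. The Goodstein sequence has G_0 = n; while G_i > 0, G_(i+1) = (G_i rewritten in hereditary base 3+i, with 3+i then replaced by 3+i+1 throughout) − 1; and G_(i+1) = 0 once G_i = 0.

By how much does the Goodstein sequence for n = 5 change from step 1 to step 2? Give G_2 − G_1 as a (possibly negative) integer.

0

G_0=5  [base 3] 3 + 2  →[3↦4]→  4 + 2 = 6  −1 ⇒ G_1=5
G_1=5  [base 4] 4 + 1  →[4↦5]→  5 + 1 = 6  −1 ⇒ G_2=5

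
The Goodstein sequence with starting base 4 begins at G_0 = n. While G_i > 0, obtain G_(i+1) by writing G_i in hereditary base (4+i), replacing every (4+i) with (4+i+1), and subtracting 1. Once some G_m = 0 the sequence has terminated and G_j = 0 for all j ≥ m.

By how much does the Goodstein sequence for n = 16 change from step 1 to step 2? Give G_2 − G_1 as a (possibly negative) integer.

base 4: 16 = 4^2; at 5: 5^2 = 25; next = 24
base 5: 24 = 4·5 + 4; at 6: 4·6 + 4 = 28; next = 27

3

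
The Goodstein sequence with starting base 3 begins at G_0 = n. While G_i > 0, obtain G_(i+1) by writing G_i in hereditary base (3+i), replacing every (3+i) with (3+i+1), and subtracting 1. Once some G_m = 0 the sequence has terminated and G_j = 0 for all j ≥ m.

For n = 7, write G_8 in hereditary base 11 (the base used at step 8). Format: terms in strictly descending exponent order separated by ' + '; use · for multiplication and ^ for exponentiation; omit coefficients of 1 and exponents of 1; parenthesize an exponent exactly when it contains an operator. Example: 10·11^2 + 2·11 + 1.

G_0=7  [base 3] 2·3 + 1  →[3↦4]→  2·4 + 1 = 9  −1 ⇒ G_1=8
G_1=8  [base 4] 2·4  →[4↦5]→  2·5 = 10  −1 ⇒ G_2=9
G_2=9  [base 5] 5 + 4  →[5↦6]→  6 + 4 = 10  −1 ⇒ G_3=9
G_3=9  [base 6] 6 + 3  →[6↦7]→  7 + 3 = 10  −1 ⇒ G_4=9
G_4=9  [base 7] 7 + 2  →[7↦8]→  8 + 2 = 10  −1 ⇒ G_5=9
G_5=9  [base 8] 8 + 1  →[8↦9]→  9 + 1 = 10  −1 ⇒ G_6=9
G_6=9  [base 9] 9  →[9↦10]→  10 = 10  −1 ⇒ G_7=9
G_7=9  [base 10] 9  →[10↦11]→  9 = 9  −1 ⇒ G_8=8
G_8=8  [base 11] 8  →[11↦12]→  8 = 8  −1 ⇒ G_9=7

8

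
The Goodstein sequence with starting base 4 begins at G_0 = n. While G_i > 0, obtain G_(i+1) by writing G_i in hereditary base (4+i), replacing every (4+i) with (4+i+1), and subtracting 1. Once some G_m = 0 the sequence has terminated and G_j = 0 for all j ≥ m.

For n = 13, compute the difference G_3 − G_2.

step 0: 13 = 3·4 + 1; sub 5 for 4: 3·5 + 1; = 16; G_1 = 16−1 = 15
step 1: 15 = 3·5; sub 6 for 5: 3·6; = 18; G_2 = 18−1 = 17
step 2: 17 = 2·6 + 5; sub 7 for 6: 2·7 + 5; = 19; G_3 = 19−1 = 18

1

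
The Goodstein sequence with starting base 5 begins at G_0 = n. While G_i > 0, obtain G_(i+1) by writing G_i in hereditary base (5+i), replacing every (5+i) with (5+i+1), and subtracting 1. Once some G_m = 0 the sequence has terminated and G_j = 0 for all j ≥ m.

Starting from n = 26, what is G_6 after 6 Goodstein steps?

68

(0) 26|_5 = 5^2 + 1 ↦ 6^2 + 1|_6 = 37 ⇒ 36
(1) 36|_6 = 6^2 ↦ 7^2|_7 = 49 ⇒ 48
(2) 48|_7 = 6·7 + 6 ↦ 6·8 + 6|_8 = 54 ⇒ 53
(3) 53|_8 = 6·8 + 5 ↦ 6·9 + 5|_9 = 59 ⇒ 58
(4) 58|_9 = 6·9 + 4 ↦ 6·10 + 4|_10 = 64 ⇒ 63
(5) 63|_10 = 6·10 + 3 ↦ 6·11 + 3|_11 = 69 ⇒ 68
(6) 68|_11 = 6·11 + 2 ↦ 6·12 + 2|_12 = 74 ⇒ 73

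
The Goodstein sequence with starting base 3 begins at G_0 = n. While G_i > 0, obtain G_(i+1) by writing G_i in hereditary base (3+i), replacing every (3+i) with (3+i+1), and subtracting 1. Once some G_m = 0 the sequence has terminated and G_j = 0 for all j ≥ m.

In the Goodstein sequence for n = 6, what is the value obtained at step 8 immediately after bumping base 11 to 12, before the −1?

G_0=6  [base 3] 2·3  →[3↦4]→  2·4 = 8  −1 ⇒ G_1=7
G_1=7  [base 4] 4 + 3  →[4↦5]→  5 + 3 = 8  −1 ⇒ G_2=7
G_2=7  [base 5] 5 + 2  →[5↦6]→  6 + 2 = 8  −1 ⇒ G_3=7
G_3=7  [base 6] 6 + 1  →[6↦7]→  7 + 1 = 8  −1 ⇒ G_4=7
G_4=7  [base 7] 7  →[7↦8]→  8 = 8  −1 ⇒ G_5=7
G_5=7  [base 8] 7  →[8↦9]→  7 = 7  −1 ⇒ G_6=6
G_6=6  [base 9] 6  →[9↦10]→  6 = 6  −1 ⇒ G_7=5
G_7=5  [base 10] 5  →[10↦11]→  5 = 5  −1 ⇒ G_8=4
G_8=4  [base 11] 4  →[11↦12]→  4 = 4  −1 ⇒ G_9=3

4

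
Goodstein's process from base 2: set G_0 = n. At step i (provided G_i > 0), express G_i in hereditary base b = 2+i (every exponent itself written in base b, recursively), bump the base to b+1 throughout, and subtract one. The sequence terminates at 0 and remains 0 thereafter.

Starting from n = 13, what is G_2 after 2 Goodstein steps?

1279

i=0: 13 = 2^(2 + 1) + 2^2 + 1 (b=2); 2→3: 3^(3 + 1) + 3^3 + 1 = 109; 109−1 = 108
i=1: 108 = 3^(3 + 1) + 3^3 (b=3); 3→4: 4^(4 + 1) + 4^4 = 1280; 1280−1 = 1279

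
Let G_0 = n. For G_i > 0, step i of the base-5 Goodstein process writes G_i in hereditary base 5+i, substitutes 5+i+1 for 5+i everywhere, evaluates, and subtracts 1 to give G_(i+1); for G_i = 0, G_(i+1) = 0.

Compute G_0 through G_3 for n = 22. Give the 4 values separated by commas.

22, 25, 28, 31

G_0=22  [base 5] 4·5 + 2  →[5↦6]→  4·6 + 2 = 26  −1 ⇒ G_1=25
G_1=25  [base 6] 4·6 + 1  →[6↦7]→  4·7 + 1 = 29  −1 ⇒ G_2=28
G_2=28  [base 7] 4·7  →[7↦8]→  4·8 = 32  −1 ⇒ G_3=31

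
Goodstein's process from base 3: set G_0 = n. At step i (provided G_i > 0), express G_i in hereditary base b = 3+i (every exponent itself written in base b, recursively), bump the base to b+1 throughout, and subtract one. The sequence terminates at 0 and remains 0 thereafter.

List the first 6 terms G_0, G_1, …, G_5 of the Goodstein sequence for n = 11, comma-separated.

[0] 11 ≡ 3^2 + 2 (base 3). Lift 4: 18. −1: 17.
[1] 17 ≡ 4^2 + 1 (base 4). Lift 5: 26. −1: 25.
[2] 25 ≡ 5^2 (base 5). Lift 6: 36. −1: 35.
[3] 35 ≡ 5·6 + 5 (base 6). Lift 7: 40. −1: 39.
[4] 39 ≡ 5·7 + 4 (base 7). Lift 8: 44. −1: 43.

11, 17, 25, 35, 39, 43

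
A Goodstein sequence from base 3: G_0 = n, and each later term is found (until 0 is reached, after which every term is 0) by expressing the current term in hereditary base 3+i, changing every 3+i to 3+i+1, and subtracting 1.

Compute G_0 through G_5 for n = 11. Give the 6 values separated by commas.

step 0: 11 = 3^2 + 2; sub 4 for 3: 4^2 + 2; = 18; G_1 = 18−1 = 17
step 1: 17 = 4^2 + 1; sub 5 for 4: 5^2 + 1; = 26; G_2 = 26−1 = 25
step 2: 25 = 5^2; sub 6 for 5: 6^2; = 36; G_3 = 36−1 = 35
step 3: 35 = 5·6 + 5; sub 7 for 6: 5·7 + 5; = 40; G_4 = 40−1 = 39
step 4: 39 = 5·7 + 4; sub 8 for 7: 5·8 + 4; = 44; G_5 = 44−1 = 43

11, 17, 25, 35, 39, 43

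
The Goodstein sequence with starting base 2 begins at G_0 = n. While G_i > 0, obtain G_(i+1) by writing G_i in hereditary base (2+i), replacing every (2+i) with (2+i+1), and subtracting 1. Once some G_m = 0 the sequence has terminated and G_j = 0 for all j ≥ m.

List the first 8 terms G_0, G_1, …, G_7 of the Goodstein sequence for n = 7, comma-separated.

7, 30, 259, 3127, 46657, 823543, 16777215, 37665879

step 0: 7 = 2^2 + 2 + 1; sub 3 for 2: 3^3 + 3 + 1; = 31; G_1 = 31−1 = 30
step 1: 30 = 3^3 + 3; sub 4 for 3: 4^4 + 4; = 260; G_2 = 260−1 = 259
step 2: 259 = 4^4 + 3; sub 5 for 4: 5^5 + 3; = 3128; G_3 = 3128−1 = 3127
step 3: 3127 = 5^5 + 2; sub 6 for 5: 6^6 + 2; = 46658; G_4 = 46658−1 = 46657
step 4: 46657 = 6^6 + 1; sub 7 for 6: 7^7 + 1; = 823544; G_5 = 823544−1 = 823543
step 5: 823543 = 7^7; sub 8 for 7: 8^8; = 16777216; G_6 = 16777216−1 = 16777215
step 6: 16777215 = 7·8^7 + 7·8^6 + 7·8^5 + 7·8^4 + 7·8^3 + 7·8^2 + 7·8 + 7; sub 9 for 8: 7·9^7 + 7·9^6 + 7·9^5 + 7·9^4 + 7·9^3 + 7·9^2 + 7·9 + 7; = 37665880; G_7 = 37665880−1 = 37665879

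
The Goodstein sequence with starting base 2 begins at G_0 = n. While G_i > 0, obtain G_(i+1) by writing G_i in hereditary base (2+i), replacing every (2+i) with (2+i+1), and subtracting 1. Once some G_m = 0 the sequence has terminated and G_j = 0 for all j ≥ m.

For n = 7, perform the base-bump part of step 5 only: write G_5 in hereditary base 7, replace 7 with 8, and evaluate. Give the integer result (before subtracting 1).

16777216

i=0: 7 = 2^2 + 2 + 1 (b=2); 2→3: 3^3 + 3 + 1 = 31; 31−1 = 30
i=1: 30 = 3^3 + 3 (b=3); 3→4: 4^4 + 4 = 260; 260−1 = 259
i=2: 259 = 4^4 + 3 (b=4); 4→5: 5^5 + 3 = 3128; 3128−1 = 3127
i=3: 3127 = 5^5 + 2 (b=5); 5→6: 6^6 + 2 = 46658; 46658−1 = 46657
i=4: 46657 = 6^6 + 1 (b=6); 6→7: 7^7 + 1 = 823544; 823544−1 = 823543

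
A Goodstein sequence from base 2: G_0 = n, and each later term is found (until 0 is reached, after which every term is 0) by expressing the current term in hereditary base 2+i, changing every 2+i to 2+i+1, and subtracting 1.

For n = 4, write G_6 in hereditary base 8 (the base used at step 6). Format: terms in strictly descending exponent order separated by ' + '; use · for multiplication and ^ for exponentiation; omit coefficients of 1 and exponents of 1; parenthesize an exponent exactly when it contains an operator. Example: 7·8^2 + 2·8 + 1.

base 2: 4 = 2^2; at 3: 3^3 = 27; next = 26
base 3: 26 = 2·3^2 + 2·3 + 2; at 4: 2·4^2 + 2·4 + 2 = 42; next = 41
base 4: 41 = 2·4^2 + 2·4 + 1; at 5: 2·5^2 + 2·5 + 1 = 61; next = 60
base 5: 60 = 2·5^2 + 2·5; at 6: 2·6^2 + 2·6 = 84; next = 83
base 6: 83 = 2·6^2 + 6 + 5; at 7: 2·7^2 + 7 + 5 = 110; next = 109
base 7: 109 = 2·7^2 + 7 + 4; at 8: 2·8^2 + 8 + 4 = 140; next = 139

2·8^2 + 8 + 3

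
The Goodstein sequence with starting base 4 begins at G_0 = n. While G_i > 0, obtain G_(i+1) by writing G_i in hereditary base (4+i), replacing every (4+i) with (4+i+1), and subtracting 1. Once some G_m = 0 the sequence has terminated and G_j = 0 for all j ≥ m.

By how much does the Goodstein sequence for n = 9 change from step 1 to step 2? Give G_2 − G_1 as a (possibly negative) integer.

[0] 9 ≡ 2·4 + 1 (base 4). Lift 5: 11. −1: 10.
[1] 10 ≡ 2·5 (base 5). Lift 6: 12. −1: 11.

1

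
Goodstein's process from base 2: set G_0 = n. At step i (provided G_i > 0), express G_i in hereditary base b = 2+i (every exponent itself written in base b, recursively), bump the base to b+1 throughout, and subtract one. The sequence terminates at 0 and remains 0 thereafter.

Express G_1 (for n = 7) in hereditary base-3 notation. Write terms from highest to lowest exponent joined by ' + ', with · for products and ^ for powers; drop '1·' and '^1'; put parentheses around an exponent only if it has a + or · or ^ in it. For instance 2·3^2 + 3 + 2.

G_0 = 7. HB_2(7) = 2^2 + 2 + 1. Bump = 31. G_1 = 30.
G_1 = 30. HB_3(30) = 3^3 + 3. Bump = 260. G_2 = 259.

3^3 + 3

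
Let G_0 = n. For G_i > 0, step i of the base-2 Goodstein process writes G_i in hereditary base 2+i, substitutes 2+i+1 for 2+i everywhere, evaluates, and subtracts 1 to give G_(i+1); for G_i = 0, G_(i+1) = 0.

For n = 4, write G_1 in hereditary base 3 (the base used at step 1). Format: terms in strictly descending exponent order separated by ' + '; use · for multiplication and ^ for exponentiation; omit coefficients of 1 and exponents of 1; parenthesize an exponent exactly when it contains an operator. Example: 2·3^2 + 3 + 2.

2·3^2 + 2·3 + 2

base 2: 4 = 2^2; at 3: 3^3 = 27; next = 26
base 3: 26 = 2·3^2 + 2·3 + 2; at 4: 2·4^2 + 2·4 + 2 = 42; next = 41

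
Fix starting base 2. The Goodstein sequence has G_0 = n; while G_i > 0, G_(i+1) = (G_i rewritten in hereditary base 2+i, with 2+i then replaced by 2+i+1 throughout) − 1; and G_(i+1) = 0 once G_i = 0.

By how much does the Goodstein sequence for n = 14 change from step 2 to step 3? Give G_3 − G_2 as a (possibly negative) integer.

(0) 14|_2 = 2^(2 + 1) + 2^2 + 2 ↦ 3^(3 + 1) + 3^3 + 3|_3 = 111 ⇒ 110
(1) 110|_3 = 3^(3 + 1) + 3^3 + 2 ↦ 4^(4 + 1) + 4^4 + 2|_4 = 1282 ⇒ 1281
(2) 1281|_4 = 4^(4 + 1) + 4^4 + 1 ↦ 5^(5 + 1) + 5^5 + 1|_5 = 18751 ⇒ 18750

17469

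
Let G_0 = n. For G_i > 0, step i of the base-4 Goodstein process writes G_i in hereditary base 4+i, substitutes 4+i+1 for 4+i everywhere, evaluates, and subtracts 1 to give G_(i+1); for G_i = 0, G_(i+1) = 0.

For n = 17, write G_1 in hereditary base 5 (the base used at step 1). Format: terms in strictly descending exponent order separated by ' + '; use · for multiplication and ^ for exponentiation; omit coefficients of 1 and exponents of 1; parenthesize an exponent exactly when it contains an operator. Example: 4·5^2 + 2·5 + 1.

5^2

G_0 = 17. HB_4(17) = 4^2 + 1. Bump = 26. G_1 = 25.
G_1 = 25. HB_5(25) = 5^2. Bump = 36. G_2 = 35.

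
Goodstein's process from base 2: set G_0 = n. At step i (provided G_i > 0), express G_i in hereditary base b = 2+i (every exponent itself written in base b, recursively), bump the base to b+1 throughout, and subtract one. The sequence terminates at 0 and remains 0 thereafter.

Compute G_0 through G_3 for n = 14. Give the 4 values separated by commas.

14, 110, 1281, 18750

(0) 14|_2 = 2^(2 + 1) + 2^2 + 2 ↦ 3^(3 + 1) + 3^3 + 3|_3 = 111 ⇒ 110
(1) 110|_3 = 3^(3 + 1) + 3^3 + 2 ↦ 4^(4 + 1) + 4^4 + 2|_4 = 1282 ⇒ 1281
(2) 1281|_4 = 4^(4 + 1) + 4^4 + 1 ↦ 5^(5 + 1) + 5^5 + 1|_5 = 18751 ⇒ 18750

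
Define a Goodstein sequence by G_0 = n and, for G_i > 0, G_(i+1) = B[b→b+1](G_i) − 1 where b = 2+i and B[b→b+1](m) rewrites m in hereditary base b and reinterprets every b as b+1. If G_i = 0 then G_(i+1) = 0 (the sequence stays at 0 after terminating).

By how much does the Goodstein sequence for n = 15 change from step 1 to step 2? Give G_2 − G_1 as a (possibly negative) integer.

1172

(0) 15|_2 = 2^(2 + 1) + 2^2 + 2 + 1 ↦ 3^(3 + 1) + 3^3 + 3 + 1|_3 = 112 ⇒ 111
(1) 111|_3 = 3^(3 + 1) + 3^3 + 3 ↦ 4^(4 + 1) + 4^4 + 4|_4 = 1284 ⇒ 1283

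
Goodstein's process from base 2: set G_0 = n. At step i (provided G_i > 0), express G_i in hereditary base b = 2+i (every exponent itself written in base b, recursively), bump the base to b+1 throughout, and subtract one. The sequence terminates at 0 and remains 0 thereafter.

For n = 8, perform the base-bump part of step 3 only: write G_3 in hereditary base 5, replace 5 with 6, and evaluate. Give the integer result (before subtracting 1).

93396

[0] 8 ≡ 2^(2 + 1) (base 2). Lift 3: 81. −1: 80.
[1] 80 ≡ 2·3^3 + 2·3^2 + 2·3 + 2 (base 3). Lift 4: 554. −1: 553.
[2] 553 ≡ 2·4^4 + 2·4^2 + 2·4 + 1 (base 4). Lift 5: 6311. −1: 6310.
[3] 6310 ≡ 2·5^5 + 2·5^2 + 2·5 (base 5). Lift 6: 93396. −1: 93395.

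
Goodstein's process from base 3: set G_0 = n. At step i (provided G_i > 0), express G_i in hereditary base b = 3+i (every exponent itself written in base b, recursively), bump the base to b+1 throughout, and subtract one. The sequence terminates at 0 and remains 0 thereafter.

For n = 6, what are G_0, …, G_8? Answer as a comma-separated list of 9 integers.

step 0: 6 = 2·3; sub 4 for 3: 2·4; = 8; G_1 = 8−1 = 7
step 1: 7 = 4 + 3; sub 5 for 4: 5 + 3; = 8; G_2 = 8−1 = 7
step 2: 7 = 5 + 2; sub 6 for 5: 6 + 2; = 8; G_3 = 8−1 = 7
step 3: 7 = 6 + 1; sub 7 for 6: 7 + 1; = 8; G_4 = 8−1 = 7
step 4: 7 = 7; sub 8 for 7: 8; = 8; G_5 = 8−1 = 7
step 5: 7 = 7; sub 9 for 8: 7; = 7; G_6 = 7−1 = 6
step 6: 6 = 6; sub 10 for 9: 6; = 6; G_7 = 6−1 = 5
step 7: 5 = 5; sub 11 for 10: 5; = 5; G_8 = 5−1 = 4

6, 7, 7, 7, 7, 7, 6, 5, 4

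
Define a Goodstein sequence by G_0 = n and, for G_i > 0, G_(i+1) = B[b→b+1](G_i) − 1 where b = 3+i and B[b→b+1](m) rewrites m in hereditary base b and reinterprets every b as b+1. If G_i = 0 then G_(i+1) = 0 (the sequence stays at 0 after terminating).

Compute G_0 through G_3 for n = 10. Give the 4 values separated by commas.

10, 16, 24, 27

[0] 10 ≡ 3^2 + 1 (base 3). Lift 4: 17. −1: 16.
[1] 16 ≡ 4^2 (base 4). Lift 5: 25. −1: 24.
[2] 24 ≡ 4·5 + 4 (base 5). Lift 6: 28. −1: 27.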